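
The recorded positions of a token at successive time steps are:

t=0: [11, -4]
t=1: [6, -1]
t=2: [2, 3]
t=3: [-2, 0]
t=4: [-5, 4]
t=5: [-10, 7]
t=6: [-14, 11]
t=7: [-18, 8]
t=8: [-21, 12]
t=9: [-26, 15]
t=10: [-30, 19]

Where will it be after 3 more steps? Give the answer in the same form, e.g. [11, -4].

[-42, 23]

The moves between consecutive positions are [-5, +3], [-4, +4], [-4, -3], [-3, +4], [-5, +3], [-4, +4], [-4, -3], [-3, +4], [-5, +3], [-4, +4]; they repeat the 4-cycle [[-5, +3], [-4, +4], [-4, -3], [-3, +4]].
step 11: apply [-4, -3] → [-34, 16]
step 12: apply [-3, +4] → [-37, 20]
step 13: apply [-5, +3] → [-42, 23]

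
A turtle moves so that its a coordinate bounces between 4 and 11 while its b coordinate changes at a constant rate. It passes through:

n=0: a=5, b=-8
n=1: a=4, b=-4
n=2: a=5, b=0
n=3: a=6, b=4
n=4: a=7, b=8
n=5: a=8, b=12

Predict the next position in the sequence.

a=9, b=16

The a coordinate travels 1 per step and bounces off the walls at 4 and 11.
  step 6: 8 → 9
The b coordinate changes by +4 each step: at step 6 it is 16.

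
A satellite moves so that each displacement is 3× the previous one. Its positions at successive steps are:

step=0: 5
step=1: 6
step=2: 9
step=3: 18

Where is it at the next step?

45

The jumps are +1, +3, +9 — a geometric progression with ratio 3.
step 4: 18 + 27 → 45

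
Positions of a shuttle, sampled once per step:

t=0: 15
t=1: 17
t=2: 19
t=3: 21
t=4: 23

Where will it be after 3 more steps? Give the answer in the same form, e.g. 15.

Constant displacement of +2 per step.
step 5: 23 + 2 → 25
step 6: 25 + 2 → 27
step 7: 27 + 2 → 29

29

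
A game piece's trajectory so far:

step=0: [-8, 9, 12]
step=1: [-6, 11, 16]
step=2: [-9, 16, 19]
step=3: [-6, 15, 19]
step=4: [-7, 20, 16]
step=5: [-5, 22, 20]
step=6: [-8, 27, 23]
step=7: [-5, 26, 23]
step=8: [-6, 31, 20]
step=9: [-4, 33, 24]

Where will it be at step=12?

[-5, 42, 24]

Differencing gives [+2, +2, +4], [-3, +5, +3], [+3, -1, +0], [-1, +5, -3], [+2, +2, +4], [-3, +5, +3], [+3, -1, +0], [-1, +5, -3], [+2, +2, +4]. This is the pattern [+2, +2, +4], [-3, +5, +3], [+3, -1, +0], [-1, +5, -3] repeated.
step 10: apply [-3, +5, +3] → [-7, 38, 27]
step 11: apply [+3, -1, +0] → [-4, 37, 27]
step 12: apply [-1, +5, -3] → [-5, 42, 24]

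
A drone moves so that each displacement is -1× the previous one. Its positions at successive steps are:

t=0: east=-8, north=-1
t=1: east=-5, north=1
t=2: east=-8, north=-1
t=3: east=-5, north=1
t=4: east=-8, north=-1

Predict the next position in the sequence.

east=-5, north=1

Step-to-step displacements: (+3, +2), (-3, -2), (+3, +2), (-3, -2); each is -1× the previous.
step 5: east=-8, north=-1 + (+3, +2) → east=-5, north=1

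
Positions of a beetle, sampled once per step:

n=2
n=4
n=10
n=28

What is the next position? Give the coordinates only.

Step-to-step displacements: +2, +6, +18; each is 3× the previous.
step 4: 28 + 54 → n=82

n=82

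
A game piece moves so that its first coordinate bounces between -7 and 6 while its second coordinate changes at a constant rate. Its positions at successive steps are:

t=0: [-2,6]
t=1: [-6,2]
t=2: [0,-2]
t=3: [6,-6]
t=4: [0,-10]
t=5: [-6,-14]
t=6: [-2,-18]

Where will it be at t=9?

The first coordinate travels 6 per step and bounces off the walls at -7 and 6.
  step 7: -2 → 4
  step 8: 4 → 2
  step 9: 2 → -4
The second coordinate changes by -4 each step: at step 9 it is -30.

[-4,-30]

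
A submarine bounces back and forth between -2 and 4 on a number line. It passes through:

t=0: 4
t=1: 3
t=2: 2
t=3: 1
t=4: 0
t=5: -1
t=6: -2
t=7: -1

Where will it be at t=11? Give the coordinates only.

The value travels 1 per step and bounces off the walls at -2 and 4.
  step 8: -1 → 0
  step 9: 0 → 1
  step 10: 1 → 2
  step 11: 2 → 3

3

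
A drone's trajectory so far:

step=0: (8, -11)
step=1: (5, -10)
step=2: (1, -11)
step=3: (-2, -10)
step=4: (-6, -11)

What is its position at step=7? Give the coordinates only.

Differencing gives (-3, +1), (-4, -1), (-3, +1), (-4, -1). This is the pattern (-3, +1), (-4, -1) repeated.
step 5: apply (-3, +1) → (-9, -10)
step 6: apply (-4, -1) → (-13, -11)
step 7: apply (-3, +1) → (-16, -10)

(-16, -10)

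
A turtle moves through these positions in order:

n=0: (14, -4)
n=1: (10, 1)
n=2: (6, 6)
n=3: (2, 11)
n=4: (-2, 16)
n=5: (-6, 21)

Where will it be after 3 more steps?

Constant displacement of (-4, +5) per step.
step 6: (-6, 21) + (-4, +5) → (-10, 26)
step 7: (-10, 26) + (-4, +5) → (-14, 31)
step 8: (-14, 31) + (-4, +5) → (-18, 36)

(-18, 36)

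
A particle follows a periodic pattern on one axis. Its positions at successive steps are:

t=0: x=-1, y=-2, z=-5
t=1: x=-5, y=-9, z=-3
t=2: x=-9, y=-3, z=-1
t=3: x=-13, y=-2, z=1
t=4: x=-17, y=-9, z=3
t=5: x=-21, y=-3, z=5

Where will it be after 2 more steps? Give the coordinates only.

The x coordinate changes by -4 each step, so at step 7 it is -1 + 7·(-4) = -29.
The y coordinate repeats the cycle [-2, -9, -3] with period 3; step 7 mod 3 = 1, giving -9.
The z coordinate changes by +2 each step, so at step 7 it is -5 + 7·(2) = 9.

x=-29, y=-9, z=9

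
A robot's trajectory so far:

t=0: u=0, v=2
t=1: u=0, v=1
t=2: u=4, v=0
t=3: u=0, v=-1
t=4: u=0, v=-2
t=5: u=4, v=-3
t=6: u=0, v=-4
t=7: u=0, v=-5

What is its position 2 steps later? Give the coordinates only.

The u coordinate repeats the cycle [0, 0, 4] with period 3; step 9 mod 3 = 0, giving 0.
The v coordinate changes by -1 each step, so at step 9 it is 2 + 9·(-1) = -7.

u=0, v=-7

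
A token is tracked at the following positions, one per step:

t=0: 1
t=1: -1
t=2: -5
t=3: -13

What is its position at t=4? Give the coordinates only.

-29

The jumps are -2, -4, -8 — a geometric progression with ratio 2.
step 4: -13 − 16 → -29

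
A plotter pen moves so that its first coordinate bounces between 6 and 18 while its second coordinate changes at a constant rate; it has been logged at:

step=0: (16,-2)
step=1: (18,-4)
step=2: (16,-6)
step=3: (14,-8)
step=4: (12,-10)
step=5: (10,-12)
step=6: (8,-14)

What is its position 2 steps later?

(8,-18)

The first coordinate reflects between 6 and 18, moving 2 per step.
  step 7: 8 → 6
  step 8: 6 → 8
The second coordinate changes by -2 each step: at step 8 it is -18.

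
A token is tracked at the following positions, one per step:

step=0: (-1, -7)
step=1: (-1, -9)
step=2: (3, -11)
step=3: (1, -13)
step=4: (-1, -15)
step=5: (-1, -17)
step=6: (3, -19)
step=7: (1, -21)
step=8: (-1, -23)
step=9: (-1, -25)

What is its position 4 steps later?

First: cycles through -1, -1, 3, 1 every 4 steps. Step 13 lands at position 1 of the cycle → -1.
Second: linear, -2 per step → -33 at step 13.

(-1, -33)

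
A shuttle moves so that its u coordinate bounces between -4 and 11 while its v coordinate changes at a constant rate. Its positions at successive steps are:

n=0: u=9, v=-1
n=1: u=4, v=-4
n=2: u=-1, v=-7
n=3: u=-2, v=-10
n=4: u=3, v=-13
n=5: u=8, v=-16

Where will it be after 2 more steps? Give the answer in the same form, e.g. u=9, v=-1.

The u coordinate reflects between -4 and 11, moving 5 per step.
  step 6: 8 → 9
  step 7: 9 → 4
The v coordinate changes by -3 each step: at step 7 it is -22.

u=4, v=-22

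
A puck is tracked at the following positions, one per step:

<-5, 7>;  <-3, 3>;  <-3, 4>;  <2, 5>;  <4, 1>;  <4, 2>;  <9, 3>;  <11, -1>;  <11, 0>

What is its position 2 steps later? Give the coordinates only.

The moves between consecutive positions are <+2, -4>, <+0, +1>, <+5, +1>, <+2, -4>, <+0, +1>, <+5, +1>, <+2, -4>, <+0, +1>; they repeat the 3-cycle [<+2, -4>, <+0, +1>, <+5, +1>].
step 9: apply <+5, +1> → <16, 1>
step 10: apply <+2, -4> → <18, -3>

<18, -3>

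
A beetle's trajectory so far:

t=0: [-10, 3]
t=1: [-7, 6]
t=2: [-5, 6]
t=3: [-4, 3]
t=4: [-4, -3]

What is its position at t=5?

Taking differences between consecutive positions: [+3, +3], [+2, +0], [+1, -3], [+0, -6]. These grow by [-1, -3] each step.
step 5: [-4, -3] + [-1, -9] → [-5, -12]

[-5, -12]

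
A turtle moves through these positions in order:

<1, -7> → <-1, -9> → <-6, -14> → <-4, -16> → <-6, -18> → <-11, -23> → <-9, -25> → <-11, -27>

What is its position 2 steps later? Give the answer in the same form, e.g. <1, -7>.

Step-to-step displacements: <-2, -2>, <-5, -5>, <+2, -2>, <-2, -2>, <-5, -5>, <+2, -2>, <-2, -2> — a repeating cycle of length 3.
step 8: apply <-5, -5> → <-16, -32>
step 9: apply <+2, -2> → <-14, -34>

<-14, -34>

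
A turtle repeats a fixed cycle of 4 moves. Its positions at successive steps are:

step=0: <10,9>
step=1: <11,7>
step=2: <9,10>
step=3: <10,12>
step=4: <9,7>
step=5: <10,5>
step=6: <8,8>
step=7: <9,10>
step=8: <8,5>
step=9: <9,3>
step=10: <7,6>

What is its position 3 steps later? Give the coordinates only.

Step-to-step displacements: <+1,-2>, <-2,+3>, <+1,+2>, <-1,-5>, <+1,-2>, <-2,+3>, <+1,+2>, <-1,-5>, <+1,-2>, <-2,+3> — a repeating cycle of length 4.
step 11: apply <+1,+2> → <8,8>
step 12: apply <-1,-5> → <7,3>
step 13: apply <+1,-2> → <8,1>

<8,1>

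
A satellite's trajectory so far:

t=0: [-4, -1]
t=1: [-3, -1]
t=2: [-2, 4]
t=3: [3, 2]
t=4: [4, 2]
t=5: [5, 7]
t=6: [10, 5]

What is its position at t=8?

Step-to-step displacements: [+1, +0], [+1, +5], [+5, -2], [+1, +0], [+1, +5], [+5, -2] — a repeating cycle of length 3.
step 7: apply [+1, +0] → [11, 5]
step 8: apply [+1, +5] → [12, 10]

[12, 10]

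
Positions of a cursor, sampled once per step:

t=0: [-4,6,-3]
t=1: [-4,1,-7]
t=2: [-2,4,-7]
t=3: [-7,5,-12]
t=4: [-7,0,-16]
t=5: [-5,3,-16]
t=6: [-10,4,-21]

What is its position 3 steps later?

The moves between consecutive positions are [+0,-5,-4], [+2,+3,+0], [-5,+1,-5], [+0,-5,-4], [+2,+3,+0], [-5,+1,-5]; they repeat the 3-cycle [[+0,-5,-4], [+2,+3,+0], [-5,+1,-5]].
step 7: apply [+0,-5,-4] → [-10,-1,-25]
step 8: apply [+2,+3,+0] → [-8,2,-25]
step 9: apply [-5,+1,-5] → [-13,3,-30]

[-13,3,-30]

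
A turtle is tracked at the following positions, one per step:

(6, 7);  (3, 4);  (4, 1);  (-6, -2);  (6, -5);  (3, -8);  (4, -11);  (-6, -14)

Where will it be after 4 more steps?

(-6, -26)

The first coordinate repeats the cycle [6, 3, 4, -6] with period 4; step 11 mod 4 = 3, giving -6.
The second coordinate changes by -3 each step, so at step 11 it is 7 + 11·(-3) = -26.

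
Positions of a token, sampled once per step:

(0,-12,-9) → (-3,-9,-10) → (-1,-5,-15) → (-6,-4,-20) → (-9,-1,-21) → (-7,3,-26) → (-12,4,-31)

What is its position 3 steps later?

The moves between consecutive positions are (-3,+3,-1), (+2,+4,-5), (-5,+1,-5), (-3,+3,-1), (+2,+4,-5), (-5,+1,-5); they repeat the 3-cycle [(-3,+3,-1), (+2,+4,-5), (-5,+1,-5)].
step 7: apply (-3,+3,-1) → (-15,7,-32)
step 8: apply (+2,+4,-5) → (-13,11,-37)
step 9: apply (-5,+1,-5) → (-18,12,-42)

(-18,12,-42)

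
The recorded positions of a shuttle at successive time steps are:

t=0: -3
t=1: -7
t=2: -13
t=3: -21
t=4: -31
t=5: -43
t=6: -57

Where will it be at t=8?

Taking differences between consecutive positions: -4, -6, -8, -10, -12, -14. These grow by -2 each step.
step 7: -57 − 16 → -73
step 8: -73 − 18 → -91

-91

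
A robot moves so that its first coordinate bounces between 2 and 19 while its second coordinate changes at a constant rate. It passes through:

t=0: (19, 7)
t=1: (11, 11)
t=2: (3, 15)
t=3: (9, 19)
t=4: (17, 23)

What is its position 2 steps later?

The first coordinate travels 8 per step and bounces off the walls at 2 and 19.
  step 5: 17 → 13
  step 6: 13 → 5
The second coordinate changes by +4 each step: at step 6 it is 31.

(5, 31)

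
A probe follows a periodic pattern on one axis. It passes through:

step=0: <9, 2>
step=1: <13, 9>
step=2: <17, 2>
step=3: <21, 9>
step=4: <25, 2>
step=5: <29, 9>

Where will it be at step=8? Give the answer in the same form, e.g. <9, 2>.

<41, 2>

First: linear, +4 per step → 41 at step 8.
Second: cycles through 2, 9 every 2 steps. Step 8 lands at position 0 of the cycle → 2.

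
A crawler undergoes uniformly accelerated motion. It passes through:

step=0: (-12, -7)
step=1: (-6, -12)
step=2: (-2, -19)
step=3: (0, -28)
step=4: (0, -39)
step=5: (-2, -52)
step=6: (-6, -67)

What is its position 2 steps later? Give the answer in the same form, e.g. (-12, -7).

(-20, -103)

Successive displacements: (+6, -5), (+4, -7), (+2, -9), (+0, -11), (-2, -13), (-4, -15) — each changes by (-2, -2).
step 7: (-6, -67) + (-6, -17) → (-12, -84)
step 8: (-12, -84) + (-8, -19) → (-20, -103)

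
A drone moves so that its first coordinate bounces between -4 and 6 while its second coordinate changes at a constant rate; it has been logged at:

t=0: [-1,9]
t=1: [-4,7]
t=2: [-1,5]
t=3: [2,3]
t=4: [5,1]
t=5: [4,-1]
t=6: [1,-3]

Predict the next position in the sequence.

The first coordinate reflects between -4 and 6, moving 3 per step.
  step 7: 1 → -2
The second coordinate changes by -2 each step: at step 7 it is -5.

[-2,-5]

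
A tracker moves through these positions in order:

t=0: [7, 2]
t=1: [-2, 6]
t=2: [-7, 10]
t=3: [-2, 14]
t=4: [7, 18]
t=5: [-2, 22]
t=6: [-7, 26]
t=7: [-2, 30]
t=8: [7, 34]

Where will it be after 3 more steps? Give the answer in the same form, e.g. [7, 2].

First: cycles through 7, -2, -7, -2 every 4 steps. Step 11 lands at position 3 of the cycle → -2.
Second: linear, +4 per step → 46 at step 11.

[-2, 46]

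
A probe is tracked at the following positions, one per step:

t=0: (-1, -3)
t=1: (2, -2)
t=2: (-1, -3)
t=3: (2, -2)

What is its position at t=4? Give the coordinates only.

(-1, -3)

Consecutive displacements (+3, +1), (-3, -1), (+3, +1) scale by a factor of -1 each step.
step 4: (2, -2) + (-3, -1) → (-1, -3)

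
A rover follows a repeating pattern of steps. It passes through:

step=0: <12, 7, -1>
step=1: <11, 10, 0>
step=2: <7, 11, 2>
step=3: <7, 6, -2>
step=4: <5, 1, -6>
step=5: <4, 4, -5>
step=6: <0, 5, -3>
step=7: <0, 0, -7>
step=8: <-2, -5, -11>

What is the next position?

Differencing gives <-1, +3, +1>, <-4, +1, +2>, <+0, -5, -4>, <-2, -5, -4>, <-1, +3, +1>, <-4, +1, +2>, <+0, -5, -4>, <-2, -5, -4>. This is the pattern <-1, +3, +1>, <-4, +1, +2>, <+0, -5, -4>, <-2, -5, -4> repeated.
step 9: apply <-1, +3, +1> → <-3, -2, -10>

<-3, -2, -10>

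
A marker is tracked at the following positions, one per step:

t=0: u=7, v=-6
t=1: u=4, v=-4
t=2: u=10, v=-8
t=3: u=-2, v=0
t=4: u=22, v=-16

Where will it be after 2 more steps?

Step-to-step displacements: (-3,+2), (+6,-4), (-12,+8), (+24,-16); each is -2× the previous.
step 5: u=22, v=-16 + (-48,+32) → u=-26, v=16
step 6: u=-26, v=16 + (+96,-64) → u=70, v=-48

u=70, v=-48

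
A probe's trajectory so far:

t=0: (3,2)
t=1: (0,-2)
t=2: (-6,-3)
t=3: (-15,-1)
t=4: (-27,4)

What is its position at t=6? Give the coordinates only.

(-60,23)

Successive displacements: (-3,-4), (-6,-1), (-9,+2), (-12,+5) — each changes by (-3,+3).
step 5: (-27,4) + (-15,+8) → (-42,12)
step 6: (-42,12) + (-18,+11) → (-60,23)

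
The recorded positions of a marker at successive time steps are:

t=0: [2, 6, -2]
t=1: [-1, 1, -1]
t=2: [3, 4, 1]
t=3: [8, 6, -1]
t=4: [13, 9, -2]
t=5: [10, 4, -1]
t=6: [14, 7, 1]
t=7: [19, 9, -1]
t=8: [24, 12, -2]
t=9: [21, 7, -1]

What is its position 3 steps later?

Step-to-step displacements: [-3, -5, +1], [+4, +3, +2], [+5, +2, -2], [+5, +3, -1], [-3, -5, +1], [+4, +3, +2], [+5, +2, -2], [+5, +3, -1], [-3, -5, +1] — a repeating cycle of length 4.
step 10: apply [+4, +3, +2] → [25, 10, 1]
step 11: apply [+5, +2, -2] → [30, 12, -1]
step 12: apply [+5, +3, -1] → [35, 15, -2]

[35, 15, -2]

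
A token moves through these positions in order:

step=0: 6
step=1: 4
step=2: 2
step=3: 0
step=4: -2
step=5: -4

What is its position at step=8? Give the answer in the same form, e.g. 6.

-10

Constant displacement of -2 per step.
step 6: -4 − 2 → -6
step 7: -6 − 2 → -8
step 8: -8 − 2 → -10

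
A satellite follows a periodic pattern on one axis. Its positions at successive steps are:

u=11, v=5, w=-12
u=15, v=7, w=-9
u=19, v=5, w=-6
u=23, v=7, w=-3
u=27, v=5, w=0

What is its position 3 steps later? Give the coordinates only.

u=39, v=7, w=9

The u coordinate changes by +4 each step, so at step 7 it is 11 + 7·(4) = 39.
The v coordinate repeats the cycle [5, 7] with period 2; step 7 mod 2 = 1, giving 7.
The w coordinate changes by +3 each step, so at step 7 it is -12 + 7·(3) = 9.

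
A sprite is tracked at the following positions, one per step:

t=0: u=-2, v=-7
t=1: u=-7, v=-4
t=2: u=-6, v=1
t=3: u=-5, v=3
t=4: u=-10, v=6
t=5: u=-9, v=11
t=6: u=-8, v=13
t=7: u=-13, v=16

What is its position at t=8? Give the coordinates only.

u=-12, v=21

Step-to-step displacements: (-5, +3), (+1, +5), (+1, +2), (-5, +3), (+1, +5), (+1, +2), (-5, +3) — a repeating cycle of length 3.
step 8: apply (+1, +5) → u=-12, v=21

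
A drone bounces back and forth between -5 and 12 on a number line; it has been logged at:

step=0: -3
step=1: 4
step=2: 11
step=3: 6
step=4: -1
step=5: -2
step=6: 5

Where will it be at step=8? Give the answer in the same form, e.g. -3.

The value travels 7 per step and bounces off the walls at -5 and 12.
  step 7: 5 → 12
  step 8: 12 → 5

5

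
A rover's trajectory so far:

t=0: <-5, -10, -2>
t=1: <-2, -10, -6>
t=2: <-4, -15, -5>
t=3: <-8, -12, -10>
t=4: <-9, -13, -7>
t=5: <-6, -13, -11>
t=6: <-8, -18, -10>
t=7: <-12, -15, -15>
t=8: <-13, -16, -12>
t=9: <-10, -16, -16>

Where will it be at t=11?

Differencing gives <+3, +0, -4>, <-2, -5, +1>, <-4, +3, -5>, <-1, -1, +3>, <+3, +0, -4>, <-2, -5, +1>, <-4, +3, -5>, <-1, -1, +3>, <+3, +0, -4>. This is the pattern <+3, +0, -4>, <-2, -5, +1>, <-4, +3, -5>, <-1, -1, +3> repeated.
step 10: apply <-2, -5, +1> → <-12, -21, -15>
step 11: apply <-4, +3, -5> → <-16, -18, -20>

<-16, -18, -20>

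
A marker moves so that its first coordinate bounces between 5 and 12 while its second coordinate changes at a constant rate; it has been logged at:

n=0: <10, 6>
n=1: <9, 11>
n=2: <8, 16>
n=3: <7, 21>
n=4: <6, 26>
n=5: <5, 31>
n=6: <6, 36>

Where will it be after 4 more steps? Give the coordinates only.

<10, 56>

The first coordinate reflects between 5 and 12, moving 1 per step.
  step 7: 6 → 7
  step 8: 7 → 8
  step 9: 8 → 9
  step 10: 9 → 10
The second coordinate changes by +5 each step: at step 10 it is 56.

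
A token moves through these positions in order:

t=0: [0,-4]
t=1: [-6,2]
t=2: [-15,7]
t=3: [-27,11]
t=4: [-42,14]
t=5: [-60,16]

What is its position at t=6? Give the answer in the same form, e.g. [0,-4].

First differences are [-6,+6], [-9,+5], [-12,+4], [-15,+3], [-18,+2]; their common second difference is [-3,-1] (constant acceleration).
step 6: [-60,16] + [-21,+1] → [-81,17]

[-81,17]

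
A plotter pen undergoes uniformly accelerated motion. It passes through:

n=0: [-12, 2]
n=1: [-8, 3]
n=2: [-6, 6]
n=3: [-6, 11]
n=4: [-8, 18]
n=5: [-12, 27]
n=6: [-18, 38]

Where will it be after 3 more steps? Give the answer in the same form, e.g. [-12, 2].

[-48, 83]

First differences are [+4, +1], [+2, +3], [+0, +5], [-2, +7], [-4, +9], [-6, +11]; their common second difference is [-2, +2] (constant acceleration).
step 7: [-18, 38] + [-8, +13] → [-26, 51]
step 8: [-26, 51] + [-10, +15] → [-36, 66]
step 9: [-36, 66] + [-12, +17] → [-48, 83]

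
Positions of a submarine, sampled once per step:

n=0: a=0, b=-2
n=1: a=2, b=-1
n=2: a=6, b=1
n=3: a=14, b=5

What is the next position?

a=30, b=13

The jumps are (+2, +1), (+4, +2), (+8, +4) — a geometric progression with ratio 2.
step 4: a=14, b=5 + (+16, +8) → a=30, b=13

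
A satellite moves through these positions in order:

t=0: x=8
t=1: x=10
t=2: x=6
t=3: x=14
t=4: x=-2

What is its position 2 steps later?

Step-to-step displacements: +2, -4, +8, -16; each is -2× the previous.
step 5: -2 + 32 → x=30
step 6: 30 − 64 → x=-34

x=-34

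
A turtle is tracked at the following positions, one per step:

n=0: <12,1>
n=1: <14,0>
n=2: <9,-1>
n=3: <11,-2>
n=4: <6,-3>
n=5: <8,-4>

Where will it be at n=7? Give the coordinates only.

<5,-6>

Step-to-step displacements: <+2,-1>, <-5,-1>, <+2,-1>, <-5,-1>, <+2,-1> — a repeating cycle of length 2.
step 6: apply <-5,-1> → <3,-5>
step 7: apply <+2,-1> → <5,-6>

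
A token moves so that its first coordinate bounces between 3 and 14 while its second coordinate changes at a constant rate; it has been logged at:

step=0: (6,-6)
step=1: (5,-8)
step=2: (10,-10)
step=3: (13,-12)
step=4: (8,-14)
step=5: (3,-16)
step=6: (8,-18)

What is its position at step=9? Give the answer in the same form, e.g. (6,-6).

(5,-24)

The first coordinate travels 5 per step and bounces off the walls at 3 and 14.
  step 7: 8 → 13
  step 8: 13 → 10
  step 9: 10 → 5
The second coordinate changes by -2 each step: at step 9 it is -24.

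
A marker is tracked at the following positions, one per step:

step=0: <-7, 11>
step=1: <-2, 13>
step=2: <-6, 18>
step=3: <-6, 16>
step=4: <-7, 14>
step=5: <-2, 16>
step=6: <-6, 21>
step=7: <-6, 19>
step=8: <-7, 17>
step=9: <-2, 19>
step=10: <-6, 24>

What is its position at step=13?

Differencing gives <+5, +2>, <-4, +5>, <+0, -2>, <-1, -2>, <+5, +2>, <-4, +5>, <+0, -2>, <-1, -2>, <+5, +2>, <-4, +5>. This is the pattern <+5, +2>, <-4, +5>, <+0, -2>, <-1, -2> repeated.
step 11: apply <+0, -2> → <-6, 22>
step 12: apply <-1, -2> → <-7, 20>
step 13: apply <+5, +2> → <-2, 22>

<-2, 22>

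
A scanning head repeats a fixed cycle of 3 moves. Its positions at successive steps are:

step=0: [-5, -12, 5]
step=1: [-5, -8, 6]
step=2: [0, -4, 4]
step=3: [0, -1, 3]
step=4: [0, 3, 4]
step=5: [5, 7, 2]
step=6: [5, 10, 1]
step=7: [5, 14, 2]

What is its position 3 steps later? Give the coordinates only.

Differencing gives [+0, +4, +1], [+5, +4, -2], [+0, +3, -1], [+0, +4, +1], [+5, +4, -2], [+0, +3, -1], [+0, +4, +1]. This is the pattern [+0, +4, +1], [+5, +4, -2], [+0, +3, -1] repeated.
step 8: apply [+5, +4, -2] → [10, 18, 0]
step 9: apply [+0, +3, -1] → [10, 21, -1]
step 10: apply [+0, +4, +1] → [10, 25, 0]

[10, 25, 0]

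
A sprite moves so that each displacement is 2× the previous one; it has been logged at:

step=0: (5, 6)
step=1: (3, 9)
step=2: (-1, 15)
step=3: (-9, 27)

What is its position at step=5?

Consecutive displacements (-2, +3), (-4, +6), (-8, +12) scale by a factor of 2 each step.
step 4: (-9, 27) + (-16, +24) → (-25, 51)
step 5: (-25, 51) + (-32, +48) → (-57, 99)

(-57, 99)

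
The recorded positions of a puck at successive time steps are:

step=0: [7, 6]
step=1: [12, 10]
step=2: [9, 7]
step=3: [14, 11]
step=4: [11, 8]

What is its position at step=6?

The moves between consecutive positions are [+5, +4], [-3, -3], [+5, +4], [-3, -3]; they repeat the 2-cycle [[+5, +4], [-3, -3]].
step 5: apply [+5, +4] → [16, 12]
step 6: apply [-3, -3] → [13, 9]

[13, 9]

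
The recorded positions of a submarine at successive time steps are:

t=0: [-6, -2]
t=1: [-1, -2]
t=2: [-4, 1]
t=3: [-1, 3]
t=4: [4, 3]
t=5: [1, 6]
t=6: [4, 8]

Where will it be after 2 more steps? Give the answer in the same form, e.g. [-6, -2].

[6, 11]

The moves between consecutive positions are [+5, +0], [-3, +3], [+3, +2], [+5, +0], [-3, +3], [+3, +2]; they repeat the 3-cycle [[+5, +0], [-3, +3], [+3, +2]].
step 7: apply [+5, +0] → [9, 8]
step 8: apply [-3, +3] → [6, 11]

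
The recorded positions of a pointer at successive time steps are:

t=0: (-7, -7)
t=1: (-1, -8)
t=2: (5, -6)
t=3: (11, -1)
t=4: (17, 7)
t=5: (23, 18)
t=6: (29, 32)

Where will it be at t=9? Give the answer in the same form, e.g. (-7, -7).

Taking differences between consecutive positions: (+6, -1), (+6, +2), (+6, +5), (+6, +8), (+6, +11), (+6, +14). These grow by (+0, +3) each step.
step 7: (29, 32) + (+6, +17) → (35, 49)
step 8: (35, 49) + (+6, +20) → (41, 69)
step 9: (41, 69) + (+6, +23) → (47, 92)

(47, 92)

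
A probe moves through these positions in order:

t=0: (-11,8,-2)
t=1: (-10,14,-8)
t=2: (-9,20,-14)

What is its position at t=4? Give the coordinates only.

Each step adds (+1,+6,-6) to the position.
step 3: (-9,20,-14) + (+1,+6,-6) → (-8,26,-20)
step 4: (-8,26,-20) + (+1,+6,-6) → (-7,32,-26)

(-7,32,-26)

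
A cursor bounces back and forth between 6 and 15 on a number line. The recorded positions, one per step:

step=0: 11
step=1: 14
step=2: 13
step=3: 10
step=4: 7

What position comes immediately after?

The value reflects between 6 and 15, moving 3 per step.
  step 5: 7 → 8

8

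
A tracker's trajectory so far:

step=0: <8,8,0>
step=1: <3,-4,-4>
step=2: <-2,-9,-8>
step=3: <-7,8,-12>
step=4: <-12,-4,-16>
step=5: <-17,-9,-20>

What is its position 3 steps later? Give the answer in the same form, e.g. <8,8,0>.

<-32,-9,-32>

First: linear, -5 per step → -32 at step 8.
Second: cycles through 8, -4, -9 every 3 steps. Step 8 lands at position 2 of the cycle → -9.
Third: linear, -4 per step → -32 at step 8.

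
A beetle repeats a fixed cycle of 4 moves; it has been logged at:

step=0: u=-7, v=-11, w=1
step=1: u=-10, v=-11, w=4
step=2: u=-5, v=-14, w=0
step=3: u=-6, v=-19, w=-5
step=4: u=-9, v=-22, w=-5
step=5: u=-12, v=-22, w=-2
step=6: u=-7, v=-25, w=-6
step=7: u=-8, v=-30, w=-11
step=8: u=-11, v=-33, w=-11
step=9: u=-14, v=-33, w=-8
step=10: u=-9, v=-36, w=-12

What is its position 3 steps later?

Differencing gives (-3, +0, +3), (+5, -3, -4), (-1, -5, -5), (-3, -3, +0), (-3, +0, +3), (+5, -3, -4), (-1, -5, -5), (-3, -3, +0), (-3, +0, +3), (+5, -3, -4). This is the pattern (-3, +0, +3), (+5, -3, -4), (-1, -5, -5), (-3, -3, +0) repeated.
step 11: apply (-1, -5, -5) → u=-10, v=-41, w=-17
step 12: apply (-3, -3, +0) → u=-13, v=-44, w=-17
step 13: apply (-3, +0, +3) → u=-16, v=-44, w=-14

u=-16, v=-44, w=-14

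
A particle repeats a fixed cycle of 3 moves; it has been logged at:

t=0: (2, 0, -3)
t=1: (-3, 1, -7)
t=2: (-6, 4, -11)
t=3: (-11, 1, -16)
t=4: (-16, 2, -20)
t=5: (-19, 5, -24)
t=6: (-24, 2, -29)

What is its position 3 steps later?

Differencing gives (-5, +1, -4), (-3, +3, -4), (-5, -3, -5), (-5, +1, -4), (-3, +3, -4), (-5, -3, -5). This is the pattern (-5, +1, -4), (-3, +3, -4), (-5, -3, -5) repeated.
step 7: apply (-5, +1, -4) → (-29, 3, -33)
step 8: apply (-3, +3, -4) → (-32, 6, -37)
step 9: apply (-5, -3, -5) → (-37, 3, -42)

(-37, 3, -42)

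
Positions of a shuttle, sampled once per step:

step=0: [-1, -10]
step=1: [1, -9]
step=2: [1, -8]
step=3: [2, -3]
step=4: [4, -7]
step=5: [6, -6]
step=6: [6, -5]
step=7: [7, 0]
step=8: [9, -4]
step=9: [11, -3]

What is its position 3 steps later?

Differencing gives [+2, +1], [+0, +1], [+1, +5], [+2, -4], [+2, +1], [+0, +1], [+1, +5], [+2, -4], [+2, +1]. This is the pattern [+2, +1], [+0, +1], [+1, +5], [+2, -4] repeated.
step 10: apply [+0, +1] → [11, -2]
step 11: apply [+1, +5] → [12, 3]
step 12: apply [+2, -4] → [14, -1]

[14, -1]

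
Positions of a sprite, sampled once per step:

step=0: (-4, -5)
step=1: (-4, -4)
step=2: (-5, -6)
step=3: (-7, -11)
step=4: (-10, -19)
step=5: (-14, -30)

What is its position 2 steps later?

(-25, -61)

First differences are (+0, +1), (-1, -2), (-2, -5), (-3, -8), (-4, -11); their common second difference is (-1, -3) (constant acceleration).
step 6: (-14, -30) + (-5, -14) → (-19, -44)
step 7: (-19, -44) + (-6, -17) → (-25, -61)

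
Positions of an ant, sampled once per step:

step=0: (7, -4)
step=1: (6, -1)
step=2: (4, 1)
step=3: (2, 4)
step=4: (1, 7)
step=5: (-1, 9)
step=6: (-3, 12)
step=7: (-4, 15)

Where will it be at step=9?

(-8, 20)

Differencing gives (-1, +3), (-2, +2), (-2, +3), (-1, +3), (-2, +2), (-2, +3), (-1, +3). This is the pattern (-1, +3), (-2, +2), (-2, +3) repeated.
step 8: apply (-2, +2) → (-6, 17)
step 9: apply (-2, +3) → (-8, 20)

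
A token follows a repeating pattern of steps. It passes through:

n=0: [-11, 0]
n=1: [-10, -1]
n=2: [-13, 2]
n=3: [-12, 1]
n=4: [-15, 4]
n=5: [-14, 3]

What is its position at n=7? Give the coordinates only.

[-16, 5]

Step-to-step displacements: [+1, -1], [-3, +3], [+1, -1], [-3, +3], [+1, -1] — a repeating cycle of length 2.
step 6: apply [-3, +3] → [-17, 6]
step 7: apply [+1, -1] → [-16, 5]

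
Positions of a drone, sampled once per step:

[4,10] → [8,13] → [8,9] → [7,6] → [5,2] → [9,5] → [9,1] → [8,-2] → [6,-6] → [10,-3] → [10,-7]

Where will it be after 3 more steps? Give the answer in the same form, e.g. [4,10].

Step-to-step displacements: [+4,+3], [+0,-4], [-1,-3], [-2,-4], [+4,+3], [+0,-4], [-1,-3], [-2,-4], [+4,+3], [+0,-4] — a repeating cycle of length 4.
step 11: apply [-1,-3] → [9,-10]
step 12: apply [-2,-4] → [7,-14]
step 13: apply [+4,+3] → [11,-11]

[11,-11]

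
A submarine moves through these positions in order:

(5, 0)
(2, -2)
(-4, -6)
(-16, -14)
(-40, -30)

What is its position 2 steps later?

Consecutive displacements (-3, -2), (-6, -4), (-12, -8), (-24, -16) scale by a factor of 2 each step.
step 5: (-40, -30) + (-48, -32) → (-88, -62)
step 6: (-88, -62) + (-96, -64) → (-184, -126)

(-184, -126)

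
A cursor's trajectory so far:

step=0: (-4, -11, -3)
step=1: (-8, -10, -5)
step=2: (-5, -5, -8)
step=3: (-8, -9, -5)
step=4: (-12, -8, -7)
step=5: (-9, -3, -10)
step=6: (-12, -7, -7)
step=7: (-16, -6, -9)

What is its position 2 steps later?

Step-to-step displacements: (-4, +1, -2), (+3, +5, -3), (-3, -4, +3), (-4, +1, -2), (+3, +5, -3), (-3, -4, +3), (-4, +1, -2) — a repeating cycle of length 3.
step 8: apply (+3, +5, -3) → (-13, -1, -12)
step 9: apply (-3, -4, +3) → (-16, -5, -9)

(-16, -5, -9)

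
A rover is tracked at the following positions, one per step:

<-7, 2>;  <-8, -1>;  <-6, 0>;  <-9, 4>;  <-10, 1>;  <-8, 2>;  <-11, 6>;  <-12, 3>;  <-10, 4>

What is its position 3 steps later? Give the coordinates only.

The moves between consecutive positions are <-1, -3>, <+2, +1>, <-3, +4>, <-1, -3>, <+2, +1>, <-3, +4>, <-1, -3>, <+2, +1>; they repeat the 3-cycle [<-1, -3>, <+2, +1>, <-3, +4>].
step 9: apply <-3, +4> → <-13, 8>
step 10: apply <-1, -3> → <-14, 5>
step 11: apply <+2, +1> → <-12, 6>

<-12, 6>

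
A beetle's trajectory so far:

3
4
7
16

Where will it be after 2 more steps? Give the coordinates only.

Consecutive displacements +1, +3, +9 scale by a factor of 3 each step.
step 4: 16 + 27 → 43
step 5: 43 + 81 → 124

124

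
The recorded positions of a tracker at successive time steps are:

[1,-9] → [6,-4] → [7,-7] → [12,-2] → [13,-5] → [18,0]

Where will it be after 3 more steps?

[25,-1]

The moves between consecutive positions are [+5,+5], [+1,-3], [+5,+5], [+1,-3], [+5,+5]; they repeat the 2-cycle [[+5,+5], [+1,-3]].
step 6: apply [+1,-3] → [19,-3]
step 7: apply [+5,+5] → [24,2]
step 8: apply [+1,-3] → [25,-1]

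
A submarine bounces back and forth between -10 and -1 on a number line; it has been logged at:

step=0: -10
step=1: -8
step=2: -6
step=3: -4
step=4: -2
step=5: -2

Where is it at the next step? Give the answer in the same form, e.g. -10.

-4

The value travels 2 per step and bounces off the walls at -10 and -1.
  step 6: -2 → -4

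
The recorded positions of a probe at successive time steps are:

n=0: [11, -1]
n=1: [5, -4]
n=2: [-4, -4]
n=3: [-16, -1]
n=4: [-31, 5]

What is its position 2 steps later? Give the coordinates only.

Taking differences between consecutive positions: [-6, -3], [-9, +0], [-12, +3], [-15, +6]. These grow by [-3, +3] each step.
step 5: [-31, 5] + [-18, +9] → [-49, 14]
step 6: [-49, 14] + [-21, +12] → [-70, 26]

[-70, 26]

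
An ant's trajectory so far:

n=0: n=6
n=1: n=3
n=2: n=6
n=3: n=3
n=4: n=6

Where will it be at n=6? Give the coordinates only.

Step-to-step displacements: -3, +3, -3, +3; each is -1× the previous.
step 5: 6 − 3 → n=3
step 6: 3 + 3 → n=6

n=6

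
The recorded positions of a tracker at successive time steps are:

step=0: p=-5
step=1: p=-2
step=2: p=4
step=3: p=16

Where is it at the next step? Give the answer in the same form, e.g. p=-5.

Step-to-step displacements: +3, +6, +12; each is 2× the previous.
step 4: 16 + 24 → p=40

p=40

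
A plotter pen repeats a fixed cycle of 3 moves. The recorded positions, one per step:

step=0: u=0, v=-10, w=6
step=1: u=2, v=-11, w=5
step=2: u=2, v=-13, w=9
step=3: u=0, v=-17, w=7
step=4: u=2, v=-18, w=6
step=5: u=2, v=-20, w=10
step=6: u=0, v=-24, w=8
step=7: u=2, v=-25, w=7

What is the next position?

The moves between consecutive positions are (+2, -1, -1), (+0, -2, +4), (-2, -4, -2), (+2, -1, -1), (+0, -2, +4), (-2, -4, -2), (+2, -1, -1); they repeat the 3-cycle [(+2, -1, -1), (+0, -2, +4), (-2, -4, -2)].
step 8: apply (+0, -2, +4) → u=2, v=-27, w=11

u=2, v=-27, w=11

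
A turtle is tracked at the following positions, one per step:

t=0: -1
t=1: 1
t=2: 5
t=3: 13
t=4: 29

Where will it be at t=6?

The jumps are +2, +4, +8, +16 — a geometric progression with ratio 2.
step 5: 29 + 32 → 61
step 6: 61 + 64 → 125

125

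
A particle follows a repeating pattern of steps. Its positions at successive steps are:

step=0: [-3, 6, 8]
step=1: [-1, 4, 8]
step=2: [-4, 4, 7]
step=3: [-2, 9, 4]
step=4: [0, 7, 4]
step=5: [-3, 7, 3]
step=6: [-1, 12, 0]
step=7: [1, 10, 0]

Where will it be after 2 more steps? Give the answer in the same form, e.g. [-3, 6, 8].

Step-to-step displacements: [+2, -2, +0], [-3, +0, -1], [+2, +5, -3], [+2, -2, +0], [-3, +0, -1], [+2, +5, -3], [+2, -2, +0] — a repeating cycle of length 3.
step 8: apply [-3, +0, -1] → [-2, 10, -1]
step 9: apply [+2, +5, -3] → [0, 15, -4]

[0, 15, -4]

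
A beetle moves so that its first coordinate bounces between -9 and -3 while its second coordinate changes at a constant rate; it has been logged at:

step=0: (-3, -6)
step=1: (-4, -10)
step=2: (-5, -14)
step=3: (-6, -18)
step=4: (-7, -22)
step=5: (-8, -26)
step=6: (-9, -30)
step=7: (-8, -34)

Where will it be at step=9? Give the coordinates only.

(-6, -42)

The first coordinate reflects between -9 and -3, moving 1 per step.
  step 8: -8 → -7
  step 9: -7 → -6
The second coordinate changes by -4 each step: at step 9 it is -42.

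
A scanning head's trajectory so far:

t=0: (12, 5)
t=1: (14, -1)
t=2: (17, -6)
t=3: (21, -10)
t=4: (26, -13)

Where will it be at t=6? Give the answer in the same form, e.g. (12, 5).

Successive displacements: (+2, -6), (+3, -5), (+4, -4), (+5, -3) — each changes by (+1, +1).
step 5: (26, -13) + (+6, -2) → (32, -15)
step 6: (32, -15) + (+7, -1) → (39, -16)

(39, -16)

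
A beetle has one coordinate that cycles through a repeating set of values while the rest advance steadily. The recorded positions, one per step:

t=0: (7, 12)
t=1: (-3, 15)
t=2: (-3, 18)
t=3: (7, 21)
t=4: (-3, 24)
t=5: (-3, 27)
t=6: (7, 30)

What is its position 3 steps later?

(7, 39)

The first coordinate repeats the cycle [7, -3, -3] with period 3; step 9 mod 3 = 0, giving 7.
The second coordinate changes by +3 each step, so at step 9 it is 12 + 9·(3) = 39.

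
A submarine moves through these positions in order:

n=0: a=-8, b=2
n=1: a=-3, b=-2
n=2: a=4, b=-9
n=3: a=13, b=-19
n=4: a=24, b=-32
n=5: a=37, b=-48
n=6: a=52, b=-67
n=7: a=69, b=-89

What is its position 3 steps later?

a=132, b=-173

Successive displacements: (+5,-4), (+7,-7), (+9,-10), (+11,-13), (+13,-16), (+15,-19), (+17,-22) — each changes by (+2,-3).
step 8: a=69, b=-89 + (+19,-25) → a=88, b=-114
step 9: a=88, b=-114 + (+21,-28) → a=109, b=-142
step 10: a=109, b=-142 + (+23,-31) → a=132, b=-173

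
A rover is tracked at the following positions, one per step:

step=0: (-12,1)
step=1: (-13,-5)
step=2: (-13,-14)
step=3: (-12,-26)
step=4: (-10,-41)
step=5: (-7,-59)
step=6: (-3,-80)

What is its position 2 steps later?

Successive displacements: (-1,-6), (+0,-9), (+1,-12), (+2,-15), (+3,-18), (+4,-21) — each changes by (+1,-3).
step 7: (-3,-80) + (+5,-24) → (2,-104)
step 8: (2,-104) + (+6,-27) → (8,-131)

(8,-131)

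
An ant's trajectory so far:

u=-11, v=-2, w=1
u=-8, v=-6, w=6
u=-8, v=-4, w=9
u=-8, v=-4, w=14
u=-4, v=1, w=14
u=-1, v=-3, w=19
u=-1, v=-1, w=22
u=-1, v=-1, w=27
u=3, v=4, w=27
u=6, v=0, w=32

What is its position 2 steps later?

The moves between consecutive positions are (+3, -4, +5), (+0, +2, +3), (+0, +0, +5), (+4, +5, +0), (+3, -4, +5), (+0, +2, +3), (+0, +0, +5), (+4, +5, +0), (+3, -4, +5); they repeat the 4-cycle [(+3, -4, +5), (+0, +2, +3), (+0, +0, +5), (+4, +5, +0)].
step 10: apply (+0, +2, +3) → u=6, v=2, w=35
step 11: apply (+0, +0, +5) → u=6, v=2, w=40

u=6, v=2, w=40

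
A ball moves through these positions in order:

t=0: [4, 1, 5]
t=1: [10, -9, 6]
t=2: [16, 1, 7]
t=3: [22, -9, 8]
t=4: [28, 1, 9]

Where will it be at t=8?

[52, 1, 13]

The first coordinate changes by +6 each step, so at step 8 it is 4 + 8·(6) = 52.
The second coordinate repeats the cycle [1, -9] with period 2; step 8 mod 2 = 0, giving 1.
The third coordinate changes by +1 each step, so at step 8 it is 5 + 8·(1) = 13.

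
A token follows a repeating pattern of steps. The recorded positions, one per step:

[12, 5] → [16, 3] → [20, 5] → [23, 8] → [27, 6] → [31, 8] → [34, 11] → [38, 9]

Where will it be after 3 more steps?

Differencing gives [+4, -2], [+4, +2], [+3, +3], [+4, -2], [+4, +2], [+3, +3], [+4, -2]. This is the pattern [+4, -2], [+4, +2], [+3, +3] repeated.
step 8: apply [+4, +2] → [42, 11]
step 9: apply [+3, +3] → [45, 14]
step 10: apply [+4, -2] → [49, 12]

[49, 12]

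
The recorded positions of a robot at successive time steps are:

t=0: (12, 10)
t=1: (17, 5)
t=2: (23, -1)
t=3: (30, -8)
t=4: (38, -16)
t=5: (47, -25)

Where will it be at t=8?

(80, -58)

Taking differences between consecutive positions: (+5, -5), (+6, -6), (+7, -7), (+8, -8), (+9, -9). These grow by (+1, -1) each step.
step 6: (47, -25) + (+10, -10) → (57, -35)
step 7: (57, -35) + (+11, -11) → (68, -46)
step 8: (68, -46) + (+12, -12) → (80, -58)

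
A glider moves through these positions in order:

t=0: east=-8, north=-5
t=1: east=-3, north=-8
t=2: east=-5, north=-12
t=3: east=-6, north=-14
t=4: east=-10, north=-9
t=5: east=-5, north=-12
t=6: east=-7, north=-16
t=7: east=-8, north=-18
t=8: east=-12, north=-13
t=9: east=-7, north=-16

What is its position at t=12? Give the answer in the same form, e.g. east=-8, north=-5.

Step-to-step displacements: (+5, -3), (-2, -4), (-1, -2), (-4, +5), (+5, -3), (-2, -4), (-1, -2), (-4, +5), (+5, -3) — a repeating cycle of length 4.
step 10: apply (-2, -4) → east=-9, north=-20
step 11: apply (-1, -2) → east=-10, north=-22
step 12: apply (-4, +5) → east=-14, north=-17

east=-14, north=-17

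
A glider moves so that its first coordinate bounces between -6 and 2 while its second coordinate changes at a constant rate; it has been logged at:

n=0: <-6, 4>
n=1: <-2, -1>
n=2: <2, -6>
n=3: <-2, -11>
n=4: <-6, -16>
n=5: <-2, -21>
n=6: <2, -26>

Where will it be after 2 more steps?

The first coordinate travels 4 per step and bounces off the walls at -6 and 2.
  step 7: 2 → -2
  step 8: -2 → -6
The second coordinate changes by -5 each step: at step 8 it is -36.

<-6, -36>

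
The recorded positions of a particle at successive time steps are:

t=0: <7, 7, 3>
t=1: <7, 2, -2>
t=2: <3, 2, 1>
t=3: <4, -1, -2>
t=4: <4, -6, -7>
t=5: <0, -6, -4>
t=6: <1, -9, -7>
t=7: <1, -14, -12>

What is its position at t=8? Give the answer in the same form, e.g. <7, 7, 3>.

The moves between consecutive positions are <+0, -5, -5>, <-4, +0, +3>, <+1, -3, -3>, <+0, -5, -5>, <-4, +0, +3>, <+1, -3, -3>, <+0, -5, -5>; they repeat the 3-cycle [<+0, -5, -5>, <-4, +0, +3>, <+1, -3, -3>].
step 8: apply <-4, +0, +3> → <-3, -14, -9>

<-3, -14, -9>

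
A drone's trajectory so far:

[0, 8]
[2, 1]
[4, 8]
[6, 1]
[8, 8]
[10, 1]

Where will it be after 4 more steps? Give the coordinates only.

[18, 1]

The first coordinate changes by +2 each step, so at step 9 it is 0 + 9·(2) = 18.
The second coordinate repeats the cycle [8, 1] with period 2; step 9 mod 2 = 1, giving 1.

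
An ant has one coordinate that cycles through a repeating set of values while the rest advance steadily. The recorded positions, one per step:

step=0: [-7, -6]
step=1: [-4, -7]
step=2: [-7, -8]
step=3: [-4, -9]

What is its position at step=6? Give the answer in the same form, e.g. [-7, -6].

[-7, -12]

First: cycles through -7, -4 every 2 steps. Step 6 lands at position 0 of the cycle → -7.
Second: linear, -1 per step → -12 at step 6.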